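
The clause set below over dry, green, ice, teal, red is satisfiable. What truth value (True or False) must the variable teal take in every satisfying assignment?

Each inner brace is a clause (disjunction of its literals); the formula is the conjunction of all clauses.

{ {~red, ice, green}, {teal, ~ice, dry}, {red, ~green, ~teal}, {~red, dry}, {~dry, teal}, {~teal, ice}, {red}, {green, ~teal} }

True

Suppose teal = 0.
From the singleton clause (~dry), dry = 0.
From the singleton clause (~ice), ice = 0.
From the singleton clause (~red), red = 0.
Now (red) is unsatisfied and unit — conflict.
So every satisfying assignment has teal = True.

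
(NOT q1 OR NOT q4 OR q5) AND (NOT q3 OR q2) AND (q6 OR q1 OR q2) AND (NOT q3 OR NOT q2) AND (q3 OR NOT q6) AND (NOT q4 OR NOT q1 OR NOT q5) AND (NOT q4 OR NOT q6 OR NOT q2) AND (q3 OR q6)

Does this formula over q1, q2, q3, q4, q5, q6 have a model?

No

Suppose q3 = false.
From the singleton clause (NOT q6), q6 = false.
Now (q6) is unsatisfied and unit — conflict.
That branch fails; take q3 = true instead.
From the singleton clause (q2), q2 = true.
Now (NOT q2) is unsatisfied and unit — conflict.
Either choice for q3 ends in contradiction.
No assignment satisfies every clause.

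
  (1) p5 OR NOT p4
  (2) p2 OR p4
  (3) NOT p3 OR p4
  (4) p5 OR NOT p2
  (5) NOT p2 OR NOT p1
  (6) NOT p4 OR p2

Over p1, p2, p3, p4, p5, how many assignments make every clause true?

3

There are 2^5 = 32 truth assignments over (p1, p2, p3, p4, p5).
Split on p4. With p4 = true, the clauses containing p4 are satisfied and NOT p4 drops from the rest; 2 of the 2^4 = 16 assignments to the other variables satisfy what remains.
With p4 = false, by the same count on the reduced clause set, 1 assignment works.
(One model: p1=F, p2=T, p3=F, p4=F, p5=T.)
Total: 2 + 1 = 3.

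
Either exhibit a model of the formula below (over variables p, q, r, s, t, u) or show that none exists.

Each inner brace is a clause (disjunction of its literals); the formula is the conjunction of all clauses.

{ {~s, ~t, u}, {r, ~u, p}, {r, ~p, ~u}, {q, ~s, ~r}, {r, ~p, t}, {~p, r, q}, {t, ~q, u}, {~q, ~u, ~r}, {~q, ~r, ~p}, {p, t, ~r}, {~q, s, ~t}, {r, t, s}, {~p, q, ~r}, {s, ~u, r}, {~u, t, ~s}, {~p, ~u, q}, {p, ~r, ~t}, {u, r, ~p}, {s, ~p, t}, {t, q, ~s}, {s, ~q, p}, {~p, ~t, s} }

p ↦ 0; q ↦ 0; r ↦ 0; s ↦ 0; t ↦ 1; u ↦ 0

Try s = 0.
Try q = 0.
Try p = 0.
Try r = 0.
The clause (~u) is unit, so u = 0.
The clause (t) is unit, so t = 1.
Every clause now holds.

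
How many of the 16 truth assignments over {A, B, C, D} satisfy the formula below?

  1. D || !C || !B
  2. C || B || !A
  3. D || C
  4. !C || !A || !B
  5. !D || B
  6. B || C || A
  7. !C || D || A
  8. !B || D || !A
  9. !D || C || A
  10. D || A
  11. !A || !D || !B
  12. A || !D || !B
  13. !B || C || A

There are 2^4 = 16 truth assignments over (A, B, C, D).
Split on B. With B = true, the clauses containing B are satisfied and !B drops from the rest; 0 of the 2^3 = 8 assignments to the other variables satisfy what remains.
With B = false, by the same count on the reduced clause set, 1 assignment works.
(One model: A=T, B=F, C=T, D=F.)
Total: 0 + 1 = 1.

1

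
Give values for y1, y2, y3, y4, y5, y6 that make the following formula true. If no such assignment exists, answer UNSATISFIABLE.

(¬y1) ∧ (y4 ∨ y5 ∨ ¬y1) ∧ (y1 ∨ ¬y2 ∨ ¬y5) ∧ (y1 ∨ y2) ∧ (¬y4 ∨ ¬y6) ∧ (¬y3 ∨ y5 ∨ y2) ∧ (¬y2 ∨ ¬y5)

Unit clause (¬y1) forces y1 = False.
Unit clause (y2) forces y2 = True.
Unit clause (¬y5) forces y5 = False.
Suppose y4 = True.
Unit clause (¬y6) forces y6 = False.
Every clause is now satisfied; y3 is unconstrained.

y1=False,  y2=True,  y3=True,  y4=True,  y5=False,  y6=False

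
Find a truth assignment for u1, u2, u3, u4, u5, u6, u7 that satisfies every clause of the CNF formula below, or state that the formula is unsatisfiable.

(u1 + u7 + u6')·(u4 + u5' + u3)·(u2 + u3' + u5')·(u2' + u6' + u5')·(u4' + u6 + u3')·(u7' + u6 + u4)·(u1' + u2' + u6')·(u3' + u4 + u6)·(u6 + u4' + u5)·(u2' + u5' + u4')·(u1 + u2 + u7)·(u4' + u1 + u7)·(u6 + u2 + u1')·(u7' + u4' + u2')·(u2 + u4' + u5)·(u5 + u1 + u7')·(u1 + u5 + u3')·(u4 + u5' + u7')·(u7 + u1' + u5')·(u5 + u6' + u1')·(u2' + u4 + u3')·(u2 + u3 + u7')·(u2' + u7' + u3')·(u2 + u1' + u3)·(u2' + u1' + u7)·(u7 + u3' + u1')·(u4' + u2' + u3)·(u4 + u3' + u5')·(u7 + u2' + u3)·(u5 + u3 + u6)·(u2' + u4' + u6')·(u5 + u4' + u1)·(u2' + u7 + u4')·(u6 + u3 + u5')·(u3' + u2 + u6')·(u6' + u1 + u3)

Case u1 = 1:
Case u2 = 0:
The clause (u6) is unit, so u6 = 1.
The clause (u5) is unit, so u5 = 1.
The clause (u3') is unit, so u3 = 0.
Now (u3) is unsatisfied and unit — conflict.
So u2 must be the other value — set u2 = 1.
The clause (u6') is unit, so u6 = 0.
The clause (u7) is unit, so u7 = 1.
The clause (u4) is unit, so u4 = 1.
Now (u4') is unsatisfied and unit — conflict.
Neither u2 = 1 nor u2 = 0 works.
So u1 must be the other value — set u1 = 0.
Case u7 = 1:
The clause (u5) is unit, so u5 = 1.
The clause (u4) is unit, so u4 = 1.
The clause (u2') is unit, so u2 = 0.
The clause (u3') is unit, so u3 = 0.
Now (u3) is unsatisfied and unit — conflict.
So u7 must be the other value — set u7 = 0.
The clause (u6') is unit, so u6 = 0.
The clause (u2) is unit, so u2 = 1.
The clause (u4') is unit, so u4 = 0.
The clause (u3') is unit, so u3 = 0.
Now (u3) is unsatisfied and unit — conflict.
Neither u7 = 1 nor u7 = 0 works.
Neither u1 = 1 nor u1 = 0 works.

UNSATISFIABLE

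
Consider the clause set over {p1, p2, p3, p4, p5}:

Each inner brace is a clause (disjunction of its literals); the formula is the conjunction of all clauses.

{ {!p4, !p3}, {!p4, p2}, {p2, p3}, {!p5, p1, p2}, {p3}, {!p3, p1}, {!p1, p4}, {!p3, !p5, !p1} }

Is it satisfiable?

Unit clause (p3) forces p3 = true.
Unit clause (!p4) forces p4 = false.
Unit clause (p1) forces p1 = true.
That conflicts with the unit clause (!p1).
No assignment satisfies every clause.

Unsatisfiable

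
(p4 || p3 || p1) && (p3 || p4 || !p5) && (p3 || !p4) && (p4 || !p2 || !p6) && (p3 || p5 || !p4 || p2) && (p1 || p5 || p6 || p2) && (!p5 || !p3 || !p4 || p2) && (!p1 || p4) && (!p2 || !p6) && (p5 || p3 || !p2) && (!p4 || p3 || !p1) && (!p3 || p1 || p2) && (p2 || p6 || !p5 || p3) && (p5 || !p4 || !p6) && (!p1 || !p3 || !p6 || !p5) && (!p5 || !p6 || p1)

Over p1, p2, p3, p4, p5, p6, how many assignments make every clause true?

There are 2^6 = 64 truth assignments over (p1, p2, p3, p4, p5, p6).
Split on p6. With p6 = true, the clauses containing p6 are satisfied and !p6 drops from the rest; 0 of the 2^5 = 32 assignments to the other variables satisfy what remains.
With p6 = false, by the same count on the reduced clause set, 7 assignments work.
Total: 0 + 7 = 7.

7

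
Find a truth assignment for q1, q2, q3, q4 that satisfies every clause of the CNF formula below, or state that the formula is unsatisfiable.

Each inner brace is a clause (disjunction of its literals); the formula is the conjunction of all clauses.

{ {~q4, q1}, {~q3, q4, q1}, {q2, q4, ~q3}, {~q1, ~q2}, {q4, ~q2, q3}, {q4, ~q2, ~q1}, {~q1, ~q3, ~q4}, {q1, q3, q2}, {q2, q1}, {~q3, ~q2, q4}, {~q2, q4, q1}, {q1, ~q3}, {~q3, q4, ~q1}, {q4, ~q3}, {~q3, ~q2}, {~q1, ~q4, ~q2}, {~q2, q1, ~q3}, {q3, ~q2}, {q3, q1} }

q1=1, q2=0, q3=0, q4=0

Try q4 = 0.
Unit clause (~q3) forces q3 = 0.
Unit clause (~q2) forces q2 = 0.
Unit clause (q1) forces q1 = 1.
Every clause now holds.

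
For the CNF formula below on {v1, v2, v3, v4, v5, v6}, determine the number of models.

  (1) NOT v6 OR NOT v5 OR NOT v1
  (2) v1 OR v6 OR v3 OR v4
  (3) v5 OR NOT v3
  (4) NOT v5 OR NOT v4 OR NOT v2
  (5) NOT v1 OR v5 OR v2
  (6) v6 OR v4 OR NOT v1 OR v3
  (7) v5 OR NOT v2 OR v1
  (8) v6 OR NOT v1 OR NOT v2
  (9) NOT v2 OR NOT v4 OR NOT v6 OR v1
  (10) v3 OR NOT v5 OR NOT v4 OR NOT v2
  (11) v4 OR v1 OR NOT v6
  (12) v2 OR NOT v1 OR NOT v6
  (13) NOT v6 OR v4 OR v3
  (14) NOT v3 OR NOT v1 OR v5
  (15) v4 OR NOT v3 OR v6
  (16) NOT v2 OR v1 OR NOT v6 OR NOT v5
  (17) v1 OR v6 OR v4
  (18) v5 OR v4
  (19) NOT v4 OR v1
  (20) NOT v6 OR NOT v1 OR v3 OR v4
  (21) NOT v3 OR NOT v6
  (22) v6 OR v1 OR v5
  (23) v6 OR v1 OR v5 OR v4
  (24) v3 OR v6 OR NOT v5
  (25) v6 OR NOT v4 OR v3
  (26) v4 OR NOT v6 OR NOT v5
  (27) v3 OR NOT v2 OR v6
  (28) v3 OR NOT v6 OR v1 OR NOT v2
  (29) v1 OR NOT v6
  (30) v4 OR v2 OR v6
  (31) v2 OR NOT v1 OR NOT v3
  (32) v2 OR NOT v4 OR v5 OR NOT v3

1

There are 2^6 = 64 truth assignments over (v1, v2, v3, v4, v5, v6).
Split on v4. With v4 = true, the clauses containing v4 are satisfied and NOT v4 drops from the rest; 1 of the 2^5 = 32 assignments to the other variables satisfy what remains.
With v4 = false, by the same count on the reduced clause set, 0 assignments work.
Total: 1 + 0 = 1.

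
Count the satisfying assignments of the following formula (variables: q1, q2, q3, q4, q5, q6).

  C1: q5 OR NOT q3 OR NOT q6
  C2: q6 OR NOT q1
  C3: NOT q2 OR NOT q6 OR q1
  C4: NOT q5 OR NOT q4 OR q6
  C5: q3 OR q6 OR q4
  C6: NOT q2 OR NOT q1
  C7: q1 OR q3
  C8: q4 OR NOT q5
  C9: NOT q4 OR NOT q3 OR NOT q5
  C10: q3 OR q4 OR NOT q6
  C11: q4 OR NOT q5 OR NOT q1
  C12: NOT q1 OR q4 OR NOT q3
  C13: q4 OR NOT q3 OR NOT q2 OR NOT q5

There are 2^6 = 64 truth assignments over (q1, q2, q3, q4, q5, q6).
Split on q3. With q3 = true, the clauses containing q3 are satisfied and NOT q3 drops from the rest; 4 of the 2^5 = 32 assignments to the other variables satisfy what remains.
With q3 = false, by the same count on the reduced clause set, 2 assignments work.
Total: 4 + 2 = 6.

6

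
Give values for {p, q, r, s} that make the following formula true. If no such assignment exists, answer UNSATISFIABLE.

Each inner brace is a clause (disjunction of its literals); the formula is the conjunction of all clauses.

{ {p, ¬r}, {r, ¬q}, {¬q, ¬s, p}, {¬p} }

The clause (¬p) is unit, so p = False.
The clause (¬r) is unit, so r = False.
The clause (¬q) is unit, so q = False.
Every clause is now satisfied; s is unconstrained.

p ↦ False; q ↦ False; r ↦ False; s ↦ False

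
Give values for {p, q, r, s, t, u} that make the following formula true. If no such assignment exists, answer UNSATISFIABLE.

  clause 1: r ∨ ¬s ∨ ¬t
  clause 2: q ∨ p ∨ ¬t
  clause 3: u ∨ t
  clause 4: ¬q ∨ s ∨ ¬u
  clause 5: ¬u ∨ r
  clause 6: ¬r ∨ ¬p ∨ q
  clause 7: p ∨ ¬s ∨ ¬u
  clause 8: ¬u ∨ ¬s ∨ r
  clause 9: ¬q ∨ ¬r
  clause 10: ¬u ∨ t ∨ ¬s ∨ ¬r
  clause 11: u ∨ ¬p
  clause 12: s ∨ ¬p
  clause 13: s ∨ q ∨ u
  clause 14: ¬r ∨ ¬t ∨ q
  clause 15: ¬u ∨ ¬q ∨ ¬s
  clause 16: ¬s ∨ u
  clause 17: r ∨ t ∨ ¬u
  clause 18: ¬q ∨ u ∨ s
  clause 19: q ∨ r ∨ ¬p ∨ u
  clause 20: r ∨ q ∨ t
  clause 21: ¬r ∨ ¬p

p: False,  q: False,  r: True,  s: False,  t: False,  u: True

Suppose u = True.
From the singleton clause (r), r = True.
From the singleton clause (¬q), q = False.
From the singleton clause (¬p), p = False.
From the singleton clause (¬t), t = False.
From the singleton clause (¬s), s = False.
This assignment satisfies each clause.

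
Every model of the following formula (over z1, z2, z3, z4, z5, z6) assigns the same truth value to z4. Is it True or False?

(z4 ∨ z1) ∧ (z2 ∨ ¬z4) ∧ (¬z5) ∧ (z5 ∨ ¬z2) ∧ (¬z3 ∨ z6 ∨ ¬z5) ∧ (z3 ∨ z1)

Suppose z4 = True.
Unit clause (z2) forces z2 = True.
Unit clause (¬z5) forces z5 = False.
That conflicts with the unit clause (z5).
So every satisfying assignment has z4 = False.

False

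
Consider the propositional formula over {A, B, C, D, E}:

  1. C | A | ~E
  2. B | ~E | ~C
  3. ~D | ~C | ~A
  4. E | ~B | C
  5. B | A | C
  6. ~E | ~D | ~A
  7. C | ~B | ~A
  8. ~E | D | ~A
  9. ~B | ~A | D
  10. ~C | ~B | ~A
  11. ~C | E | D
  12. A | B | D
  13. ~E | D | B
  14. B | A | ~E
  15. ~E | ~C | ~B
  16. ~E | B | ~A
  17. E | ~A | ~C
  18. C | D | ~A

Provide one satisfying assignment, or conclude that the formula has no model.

Branch on C: set C = 1.
Branch on B: set B = 1.
Unit clause (~A) forces A = 0.
Unit clause (~E) forces E = 0.
Unit clause (D) forces D = 1.
This assignment satisfies each clause.

A: 0,  B: 1,  C: 1,  D: 1,  E: 0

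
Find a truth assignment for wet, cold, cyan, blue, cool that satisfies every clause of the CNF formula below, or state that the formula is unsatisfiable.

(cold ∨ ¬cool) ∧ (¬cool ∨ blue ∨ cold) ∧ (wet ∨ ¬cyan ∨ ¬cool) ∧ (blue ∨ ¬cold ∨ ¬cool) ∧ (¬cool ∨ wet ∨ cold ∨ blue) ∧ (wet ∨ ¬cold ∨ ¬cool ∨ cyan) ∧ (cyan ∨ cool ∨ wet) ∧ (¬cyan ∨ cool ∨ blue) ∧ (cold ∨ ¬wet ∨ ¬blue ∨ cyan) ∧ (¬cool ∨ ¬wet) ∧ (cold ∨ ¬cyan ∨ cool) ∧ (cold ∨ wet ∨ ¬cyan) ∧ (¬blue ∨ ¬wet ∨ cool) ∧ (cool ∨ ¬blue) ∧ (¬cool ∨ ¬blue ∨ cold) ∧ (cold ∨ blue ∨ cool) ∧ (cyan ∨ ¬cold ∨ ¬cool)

wet: True, cold: True, cyan: False, blue: False, cool: False

Case cold = True:
Case blue = False:
The clause (¬cool) is unit, so cool = False.
The clause (¬cyan) is unit, so cyan = False.
The clause (wet) is unit, so wet = True.
All clauses are satisfied.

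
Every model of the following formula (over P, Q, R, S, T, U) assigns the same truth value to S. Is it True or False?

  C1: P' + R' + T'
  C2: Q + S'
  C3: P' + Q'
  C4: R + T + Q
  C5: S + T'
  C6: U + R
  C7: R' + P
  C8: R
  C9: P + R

False

Suppose S = 1.
From the singleton clause (Q), Q = 1.
From the singleton clause (P'), P = 0.
From the singleton clause (R'), R = 0.
But (R) is also a unit clause — contradiction.
So every satisfying assignment has S = False.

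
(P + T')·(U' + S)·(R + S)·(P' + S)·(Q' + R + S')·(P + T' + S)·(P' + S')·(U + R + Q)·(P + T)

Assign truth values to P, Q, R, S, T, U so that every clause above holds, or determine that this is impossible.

Suppose P = 1.
The clause (S) is unit, so S = 1.
Now (S') is unsatisfied and unit — conflict.
That branch fails; take P = 0 instead.
The clause (T') is unit, so T = 0.
Now (T) is unsatisfied and unit — conflict.
Both values of P lead to a conflict.

UNSATISFIABLE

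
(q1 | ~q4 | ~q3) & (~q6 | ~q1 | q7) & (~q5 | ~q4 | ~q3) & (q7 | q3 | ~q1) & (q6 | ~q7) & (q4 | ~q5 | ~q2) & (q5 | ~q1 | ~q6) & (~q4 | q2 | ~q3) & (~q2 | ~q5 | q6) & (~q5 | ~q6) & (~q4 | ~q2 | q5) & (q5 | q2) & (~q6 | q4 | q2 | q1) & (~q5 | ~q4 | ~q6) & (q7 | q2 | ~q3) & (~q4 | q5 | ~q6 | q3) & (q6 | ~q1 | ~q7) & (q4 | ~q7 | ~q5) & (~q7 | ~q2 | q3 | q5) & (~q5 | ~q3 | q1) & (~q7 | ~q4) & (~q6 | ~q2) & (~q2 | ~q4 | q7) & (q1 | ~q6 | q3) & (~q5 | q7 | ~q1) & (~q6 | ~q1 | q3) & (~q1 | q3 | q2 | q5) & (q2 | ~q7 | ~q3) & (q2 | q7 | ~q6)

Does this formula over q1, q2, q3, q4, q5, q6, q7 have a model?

Branch on q6: set q6 = 0.
The clause (~q7) is unit, so q7 = 0.
Branch on q3: set q3 = 0.
The clause (~q1) is unit, so q1 = 0.
Branch on q2: set q2 = 1.
The clause (~q5) is unit, so q5 = 0.
The clause (~q4) is unit, so q4 = 0.
This assignment satisfies each clause.
A satisfying assignment: q1=0,  q2=1,  q3=0,  q4=0,  q5=0,  q6=0,  q7=0.

Satisfiable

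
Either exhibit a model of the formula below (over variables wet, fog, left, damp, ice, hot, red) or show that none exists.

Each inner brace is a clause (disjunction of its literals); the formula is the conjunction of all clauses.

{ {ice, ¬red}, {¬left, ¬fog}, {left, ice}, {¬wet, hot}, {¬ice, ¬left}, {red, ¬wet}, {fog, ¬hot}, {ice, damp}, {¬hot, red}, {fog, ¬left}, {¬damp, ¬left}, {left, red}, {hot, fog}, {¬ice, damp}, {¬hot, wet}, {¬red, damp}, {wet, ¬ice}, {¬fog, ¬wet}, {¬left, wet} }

UNSATISFIABLE

Branch on ice: set ice = True.
From the singleton clause (¬left), left = False.
From the singleton clause (red), red = True.
From the singleton clause (damp), damp = True.
From the singleton clause (wet), wet = True.
From the singleton clause (hot), hot = True.
From the singleton clause (fog), fog = True.
But (¬fog) is also a unit clause — contradiction.
That branch fails; take ice = False instead.
From the singleton clause (¬red), red = False.
From the singleton clause (left), left = True.
From the singleton clause (¬fog), fog = False.
But (fog) is also a unit clause — contradiction.
Either choice for ice ends in contradiction.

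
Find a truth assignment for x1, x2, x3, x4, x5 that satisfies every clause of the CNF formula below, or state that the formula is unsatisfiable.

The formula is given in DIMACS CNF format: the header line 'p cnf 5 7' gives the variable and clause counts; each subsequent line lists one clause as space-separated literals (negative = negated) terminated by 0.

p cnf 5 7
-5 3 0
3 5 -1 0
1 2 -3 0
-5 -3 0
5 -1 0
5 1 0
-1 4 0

Branch on x5: set x5 = False.
Unit clause (¬x1) forces x1 = False.
That conflicts with the unit clause (x1).
Backtrack on x5: now try x5 = True.
Unit clause (x3) forces x3 = True.
That conflicts with the unit clause (¬x3).
Neither x5 = True nor x5 = False works.

UNSATISFIABLE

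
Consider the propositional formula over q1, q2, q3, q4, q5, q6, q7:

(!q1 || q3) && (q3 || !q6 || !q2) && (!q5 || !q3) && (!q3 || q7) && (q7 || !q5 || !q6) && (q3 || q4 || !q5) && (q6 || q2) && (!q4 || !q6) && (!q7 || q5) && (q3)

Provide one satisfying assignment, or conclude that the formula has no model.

UNSATISFIABLE

Unit clause (q3) forces q3 = true.
Unit clause (!q5) forces q5 = false.
Unit clause (q7) forces q7 = true.
That conflicts with the unit clause (!q7).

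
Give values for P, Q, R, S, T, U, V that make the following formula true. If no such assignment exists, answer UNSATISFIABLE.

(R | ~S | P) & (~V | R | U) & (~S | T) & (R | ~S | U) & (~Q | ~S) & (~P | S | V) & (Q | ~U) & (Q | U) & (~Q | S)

UNSATISFIABLE

Case S = 0:
From the singleton clause (~Q), Q = 0.
From the singleton clause (~U), U = 0.
Now (U) is unsatisfied and unit — conflict.
So S must be the other value — set S = 1.
From the singleton clause (T), T = 1.
From the singleton clause (~Q), Q = 0.
From the singleton clause (~U), U = 0.
Now (U) is unsatisfied and unit — conflict.
Either choice for S ends in contradiction.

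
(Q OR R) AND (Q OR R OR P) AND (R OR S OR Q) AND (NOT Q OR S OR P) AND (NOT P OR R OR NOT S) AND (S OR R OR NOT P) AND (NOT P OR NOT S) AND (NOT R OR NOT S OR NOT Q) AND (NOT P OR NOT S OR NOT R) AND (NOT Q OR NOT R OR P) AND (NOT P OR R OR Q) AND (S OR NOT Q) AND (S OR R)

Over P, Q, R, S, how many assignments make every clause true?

4

There are 2^4 = 16 truth assignments over (P, Q, R, S).
Check each against the 13 clauses (columns in the order P, Q, R, S):
  F F F F  ✗ fails (Q OR R)
  F F F T  ✗ fails (Q OR R)
  F F T F  ✓ satisfies all
  F F T T  ✓ satisfies all
  F T F F  ✗ fails (NOT Q OR S OR P)
  F T F T  ✓ satisfies all
  F T T F  ✗ fails (NOT Q OR S OR P)
  F T T T  ✗ fails (NOT R OR NOT S OR NOT Q)
  T F F F  ✗ fails (Q OR R)
  T F F T  ✗ fails (Q OR R)
  T F T F  ✓ satisfies all
  T F T T  ✗ fails (NOT P OR NOT S)
  T T F F  ✗ fails (S OR R OR NOT P)
  T T F T  ✗ fails (NOT P OR R OR NOT S)
  T T T F  ✗ fails (S OR NOT Q)
  T T T T  ✗ fails (NOT P OR NOT S)
4 of the 16 rows are models.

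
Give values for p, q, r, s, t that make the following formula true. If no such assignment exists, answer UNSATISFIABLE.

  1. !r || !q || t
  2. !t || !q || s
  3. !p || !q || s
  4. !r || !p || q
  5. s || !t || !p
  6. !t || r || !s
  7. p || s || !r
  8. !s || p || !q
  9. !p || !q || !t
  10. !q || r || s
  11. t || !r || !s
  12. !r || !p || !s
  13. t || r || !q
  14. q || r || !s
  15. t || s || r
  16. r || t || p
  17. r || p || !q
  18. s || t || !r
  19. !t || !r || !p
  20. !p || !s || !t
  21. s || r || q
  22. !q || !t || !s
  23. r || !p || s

Suppose r = true.
Suppose q = false.
Unit clause (!p) forces p = false.
Unit clause (s) forces s = true.
Unit clause (t) forces t = true.
Every clause now holds.

p=false, q=false, r=true, s=true, t=true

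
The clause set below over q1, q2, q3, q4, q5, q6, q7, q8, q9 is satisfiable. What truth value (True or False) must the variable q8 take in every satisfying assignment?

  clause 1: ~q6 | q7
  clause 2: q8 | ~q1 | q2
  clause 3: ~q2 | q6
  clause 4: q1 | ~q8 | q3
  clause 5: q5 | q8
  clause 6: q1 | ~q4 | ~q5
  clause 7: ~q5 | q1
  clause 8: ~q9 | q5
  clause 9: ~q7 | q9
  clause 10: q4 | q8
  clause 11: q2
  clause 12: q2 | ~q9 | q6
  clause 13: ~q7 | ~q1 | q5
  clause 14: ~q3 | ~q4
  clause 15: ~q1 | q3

Suppose q8 = 0.
The clause (q5) is unit, so q5 = 1.
The clause (q1) is unit, so q1 = 1.
The clause (q2) is unit, so q2 = 1.
The clause (q6) is unit, so q6 = 1.
The clause (q7) is unit, so q7 = 1.
The clause (q9) is unit, so q9 = 1.
The clause (q4) is unit, so q4 = 1.
The clause (~q3) is unit, so q3 = 0.
But (q3) is also a unit clause — contradiction.
So every satisfying assignment has q8 = True.

True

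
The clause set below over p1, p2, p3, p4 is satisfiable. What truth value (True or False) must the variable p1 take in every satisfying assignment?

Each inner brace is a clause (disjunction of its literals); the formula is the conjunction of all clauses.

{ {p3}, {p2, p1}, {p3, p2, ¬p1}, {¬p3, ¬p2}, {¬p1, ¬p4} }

Suppose p1 = False.
From the singleton clause (p3), p3 = True.
From the singleton clause (p2), p2 = True.
But (¬p2) is also a unit clause — contradiction.
So every satisfying assignment has p1 = True.

True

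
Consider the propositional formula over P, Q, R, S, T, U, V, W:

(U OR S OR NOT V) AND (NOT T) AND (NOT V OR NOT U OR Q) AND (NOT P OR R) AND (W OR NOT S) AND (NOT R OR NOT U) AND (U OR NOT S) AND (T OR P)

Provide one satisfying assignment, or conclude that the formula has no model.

P: true; Q: false; R: true; S: false; T: false; U: false; V: false; W: false

From the singleton clause (NOT T), T = false.
From the singleton clause (P), P = true.
From the singleton clause (R), R = true.
From the singleton clause (NOT U), U = false.
From the singleton clause (NOT S), S = false.
From the singleton clause (NOT V), V = false.
Every clause is now satisfied; Q, W are unconstrained.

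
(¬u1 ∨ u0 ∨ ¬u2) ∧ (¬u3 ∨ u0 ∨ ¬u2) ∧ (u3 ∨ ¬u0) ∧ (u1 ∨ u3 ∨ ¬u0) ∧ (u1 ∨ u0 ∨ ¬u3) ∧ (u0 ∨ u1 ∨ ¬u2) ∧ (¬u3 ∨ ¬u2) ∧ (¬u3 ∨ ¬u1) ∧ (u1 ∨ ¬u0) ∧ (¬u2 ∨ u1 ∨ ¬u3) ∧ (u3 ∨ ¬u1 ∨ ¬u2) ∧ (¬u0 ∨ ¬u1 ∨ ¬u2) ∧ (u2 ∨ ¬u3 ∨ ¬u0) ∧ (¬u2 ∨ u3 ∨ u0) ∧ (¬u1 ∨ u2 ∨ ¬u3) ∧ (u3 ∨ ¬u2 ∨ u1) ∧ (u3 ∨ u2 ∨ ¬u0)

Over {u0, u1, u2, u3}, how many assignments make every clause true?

There are 2^4 = 16 truth assignments over (u0, u1, u2, u3).
Check each against the 17 clauses (columns in the order u0, u1, u2, u3):
  F F F F  ✓ satisfies all
  F F F T  ✗ fails (u1 ∨ u0 ∨ ¬u3)
  F F T F  ✗ fails (u0 ∨ u1 ∨ ¬u2)
  F F T T  ✗ fails (¬u3 ∨ u0 ∨ ¬u2)
  F T F F  ✓ satisfies all
  F T F T  ✗ fails (¬u3 ∨ ¬u1)
  F T T F  ✗ fails (¬u1 ∨ u0 ∨ ¬u2)
  F T T T  ✗ fails (¬u1 ∨ u0 ∨ ¬u2)
  T F F F  ✗ fails (u3 ∨ ¬u0)
  T F F T  ✗ fails (u1 ∨ ¬u0)
  T F T F  ✗ fails (u3 ∨ ¬u0)
  T F T T  ✗ fails (¬u3 ∨ ¬u2)
  T T F F  ✗ fails (u3 ∨ ¬u0)
  T T F T  ✗ fails (¬u3 ∨ ¬u1)
  T T T F  ✗ fails (u3 ∨ ¬u0)
  T T T T  ✗ fails (¬u3 ∨ ¬u2)
2 of the 16 rows are models.

2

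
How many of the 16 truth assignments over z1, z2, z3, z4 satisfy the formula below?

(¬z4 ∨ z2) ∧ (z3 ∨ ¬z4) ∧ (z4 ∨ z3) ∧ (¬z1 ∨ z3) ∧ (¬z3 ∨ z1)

There are 2^4 = 16 truth assignments over (z1, z2, z3, z4).
Check each against the 5 clauses (columns in the order z1, z2, z3, z4):
  F F F F  ✗ fails (z4 ∨ z3)
  F F F T  ✗ fails (¬z4 ∨ z2)
  F F T F  ✗ fails (¬z3 ∨ z1)
  F F T T  ✗ fails (¬z4 ∨ z2)
  F T F F  ✗ fails (z4 ∨ z3)
  F T F T  ✗ fails (z3 ∨ ¬z4)
  F T T F  ✗ fails (¬z3 ∨ z1)
  F T T T  ✗ fails (¬z3 ∨ z1)
  T F F F  ✗ fails (z4 ∨ z3)
  T F F T  ✗ fails (¬z4 ∨ z2)
  T F T F  ✓ satisfies all
  T F T T  ✗ fails (¬z4 ∨ z2)
  T T F F  ✗ fails (z4 ∨ z3)
  T T F T  ✗ fails (z3 ∨ ¬z4)
  T T T F  ✓ satisfies all
  T T T T  ✓ satisfies all
3 of the 16 rows are models.

3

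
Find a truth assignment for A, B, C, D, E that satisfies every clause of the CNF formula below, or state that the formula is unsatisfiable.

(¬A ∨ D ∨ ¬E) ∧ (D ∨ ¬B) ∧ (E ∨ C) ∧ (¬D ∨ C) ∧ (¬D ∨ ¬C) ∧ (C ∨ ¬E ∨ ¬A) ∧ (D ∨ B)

Case D = True:
From the singleton clause (C), C = True.
But (¬C) is also a unit clause — contradiction.
Undo D and try D = False.
From the singleton clause (¬B), B = False.
But (B) is also a unit clause — contradiction.
Either choice for D ends in contradiction.

UNSATISFIABLE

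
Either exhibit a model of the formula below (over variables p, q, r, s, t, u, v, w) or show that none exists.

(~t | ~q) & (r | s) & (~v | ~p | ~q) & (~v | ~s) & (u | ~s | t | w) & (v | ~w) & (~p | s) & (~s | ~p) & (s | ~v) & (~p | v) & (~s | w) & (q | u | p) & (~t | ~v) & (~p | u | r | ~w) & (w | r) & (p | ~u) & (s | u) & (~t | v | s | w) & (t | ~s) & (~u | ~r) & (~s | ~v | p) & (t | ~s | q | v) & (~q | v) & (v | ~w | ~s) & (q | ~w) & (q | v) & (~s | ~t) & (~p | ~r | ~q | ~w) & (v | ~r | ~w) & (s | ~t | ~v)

UNSATISFIABLE

Try t = 0.
The clause (~s) is unit, so s = 0.
The clause (r) is unit, so r = 1.
The clause (~p) is unit, so p = 0.
The clause (~v) is unit, so v = 0.
The clause (~w) is unit, so w = 0.
The clause (~u) is unit, so u = 0.
Now (u) is unsatisfied and unit — conflict.
That branch fails; take t = 1 instead.
The clause (~q) is unit, so q = 0.
The clause (~v) is unit, so v = 0.
Now (v) is unsatisfied and unit — conflict.
Either choice for t ends in contradiction.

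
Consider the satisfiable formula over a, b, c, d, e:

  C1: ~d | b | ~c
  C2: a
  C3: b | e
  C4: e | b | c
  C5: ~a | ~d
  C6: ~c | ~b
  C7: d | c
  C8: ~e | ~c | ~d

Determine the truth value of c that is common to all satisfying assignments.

True

Suppose c = 0.
From the singleton clause (a), a = 1.
From the singleton clause (~d), d = 0.
But (d) is also a unit clause — contradiction.
So every satisfying assignment has c = True.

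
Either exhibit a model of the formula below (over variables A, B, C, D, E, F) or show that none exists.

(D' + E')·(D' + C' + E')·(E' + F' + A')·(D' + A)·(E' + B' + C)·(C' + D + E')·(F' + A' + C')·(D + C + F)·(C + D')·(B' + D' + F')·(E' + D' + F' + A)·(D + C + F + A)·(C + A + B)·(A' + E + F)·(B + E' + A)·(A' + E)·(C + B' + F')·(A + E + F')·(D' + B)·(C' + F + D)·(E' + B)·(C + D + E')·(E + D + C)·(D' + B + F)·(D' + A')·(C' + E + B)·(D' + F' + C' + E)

UNSATISFIABLE

Suppose D = 0.
Suppose C = 0.
Unit clause (F) forces F = 1.
Unit clause (B') forces B = 0.
Unit clause (A) forces A = 1.
Unit clause (E') forces E = 0.
That conflicts with the unit clause (E).
Undo C and try C = 1.
Unit clause (E') forces E = 0.
Unit clause (A') forces A = 0.
Unit clause (F') forces F = 0.
That conflicts with the unit clause (F).
Neither C = 1 nor C = 0 works.
Undo D and try D = 1.
Unit clause (E') forces E = 0.
Unit clause (A) forces A = 1.
That conflicts with the unit clause (A').
Neither D = 1 nor D = 0 works.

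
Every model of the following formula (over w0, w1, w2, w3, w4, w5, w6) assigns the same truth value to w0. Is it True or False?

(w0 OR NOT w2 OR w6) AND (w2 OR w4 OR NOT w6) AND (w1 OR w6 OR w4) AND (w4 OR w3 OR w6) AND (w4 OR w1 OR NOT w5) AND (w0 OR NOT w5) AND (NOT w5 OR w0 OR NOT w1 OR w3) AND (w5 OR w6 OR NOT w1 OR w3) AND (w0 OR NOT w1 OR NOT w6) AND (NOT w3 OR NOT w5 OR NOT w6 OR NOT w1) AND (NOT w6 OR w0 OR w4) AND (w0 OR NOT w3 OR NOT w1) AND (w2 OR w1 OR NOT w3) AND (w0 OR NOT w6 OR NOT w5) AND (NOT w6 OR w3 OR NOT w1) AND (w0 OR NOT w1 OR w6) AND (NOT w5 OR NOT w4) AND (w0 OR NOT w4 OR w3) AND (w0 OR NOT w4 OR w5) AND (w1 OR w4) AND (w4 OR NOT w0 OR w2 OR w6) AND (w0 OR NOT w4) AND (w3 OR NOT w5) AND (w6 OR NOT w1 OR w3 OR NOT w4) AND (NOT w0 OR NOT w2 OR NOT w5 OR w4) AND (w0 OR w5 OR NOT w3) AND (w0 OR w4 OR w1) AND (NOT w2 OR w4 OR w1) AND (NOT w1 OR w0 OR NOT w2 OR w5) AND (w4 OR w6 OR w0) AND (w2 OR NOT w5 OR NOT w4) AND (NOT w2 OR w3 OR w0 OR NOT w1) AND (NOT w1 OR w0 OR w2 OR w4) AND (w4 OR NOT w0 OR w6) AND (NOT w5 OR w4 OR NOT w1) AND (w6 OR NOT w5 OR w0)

Suppose w0 = false.
From the singleton clause (NOT w5), w5 = false.
From the singleton clause (NOT w4), w4 = false.
From the singleton clause (NOT w6), w6 = false.
But (w6) is also a unit clause — contradiction.
So every satisfying assignment has w0 = True.

True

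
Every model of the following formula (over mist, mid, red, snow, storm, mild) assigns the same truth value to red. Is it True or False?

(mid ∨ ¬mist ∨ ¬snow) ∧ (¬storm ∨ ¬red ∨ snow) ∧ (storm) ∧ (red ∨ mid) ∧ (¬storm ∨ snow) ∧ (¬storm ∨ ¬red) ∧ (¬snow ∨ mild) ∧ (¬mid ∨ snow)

Suppose red = True.
(storm) alone gives storm = True.
That conflicts with the unit clause (¬storm).
So every satisfying assignment has red = False.

False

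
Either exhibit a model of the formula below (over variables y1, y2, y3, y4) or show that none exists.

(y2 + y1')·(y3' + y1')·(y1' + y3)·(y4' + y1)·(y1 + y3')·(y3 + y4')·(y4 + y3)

UNSATISFIABLE

Branch on y2: set y2 = 1.
Branch on y3: set y3 = 0.
The clause (y1') is unit, so y1 = 0.
The clause (y4') is unit, so y4 = 0.
Now (y4) is unsatisfied and unit — conflict.
That branch fails; take y3 = 1 instead.
The clause (y1') is unit, so y1 = 0.
Now (y1) is unsatisfied and unit — conflict.
Neither y3 = 1 nor y3 = 0 works.
That branch fails; take y2 = 0 instead.
The clause (y1') is unit, so y1 = 0.
The clause (y4') is unit, so y4 = 0.
The clause (y3') is unit, so y3 = 0.
Now (y3) is unsatisfied and unit — conflict.
Neither y2 = 1 nor y2 = 0 works.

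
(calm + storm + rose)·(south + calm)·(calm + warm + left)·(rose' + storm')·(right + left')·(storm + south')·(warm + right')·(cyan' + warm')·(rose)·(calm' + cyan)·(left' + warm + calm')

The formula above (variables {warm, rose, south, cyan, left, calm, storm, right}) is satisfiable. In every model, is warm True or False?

False

Suppose warm = 1.
Unit clause (cyan') forces cyan = 0.
Unit clause (rose) forces rose = 1.
Unit clause (storm') forces storm = 0.
Unit clause (south') forces south = 0.
Unit clause (calm) forces calm = 1.
But (calm') is also a unit clause — contradiction.
So every satisfying assignment has warm = False.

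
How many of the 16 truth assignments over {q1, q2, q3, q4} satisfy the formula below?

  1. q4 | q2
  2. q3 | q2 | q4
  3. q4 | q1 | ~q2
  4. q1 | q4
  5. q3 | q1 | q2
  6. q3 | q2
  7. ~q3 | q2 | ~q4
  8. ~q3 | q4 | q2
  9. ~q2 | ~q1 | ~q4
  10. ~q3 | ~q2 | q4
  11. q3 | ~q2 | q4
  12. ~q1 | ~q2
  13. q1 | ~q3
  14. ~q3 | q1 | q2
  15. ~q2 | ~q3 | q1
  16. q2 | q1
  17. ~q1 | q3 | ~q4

There are 2^4 = 16 truth assignments over (q1, q2, q3, q4).
Check each against the 17 clauses (columns in the order q1, q2, q3, q4):
  F F F F  ✗ fails (q4 | q2)
  F F F T  ✗ fails (q3 | q1 | q2)
  F F T F  ✗ fails (q4 | q2)
  F F T T  ✗ fails (~q3 | q2 | ~q4)
  F T F F  ✗ fails (q4 | q1 | ~q2)
  F T F T  ✓ satisfies all
  F T T F  ✗ fails (q4 | q1 | ~q2)
  F T T T  ✗ fails (q1 | ~q3)
  T F F F  ✗ fails (q4 | q2)
  T F F T  ✗ fails (q3 | q2)
  T F T F  ✗ fails (q4 | q2)
  T F T T  ✗ fails (~q3 | q2 | ~q4)
  T T F F  ✗ fails (q3 | ~q2 | q4)
  T T F T  ✗ fails (~q2 | ~q1 | ~q4)
  T T T F  ✗ fails (~q3 | ~q2 | q4)
  T T T T  ✗ fails (~q2 | ~q1 | ~q4)
1 of the 16 rows is a model.

1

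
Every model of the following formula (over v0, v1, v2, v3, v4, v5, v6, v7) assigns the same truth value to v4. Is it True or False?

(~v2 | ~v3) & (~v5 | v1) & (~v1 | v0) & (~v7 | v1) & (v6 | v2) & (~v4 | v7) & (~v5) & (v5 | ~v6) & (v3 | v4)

True

Suppose v4 = 0.
From the singleton clause (~v5), v5 = 0.
From the singleton clause (~v6), v6 = 0.
From the singleton clause (v2), v2 = 1.
From the singleton clause (~v3), v3 = 0.
But (v3) is also a unit clause — contradiction.
So every satisfying assignment has v4 = True.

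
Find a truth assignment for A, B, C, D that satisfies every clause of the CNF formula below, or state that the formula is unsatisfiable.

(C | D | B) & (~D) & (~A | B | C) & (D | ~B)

A: 0,  B: 0,  C: 1,  D: 0

From the singleton clause (~D), D = 0.
From the singleton clause (~B), B = 0.
From the singleton clause (C), C = 1.
No clause remains; A is free.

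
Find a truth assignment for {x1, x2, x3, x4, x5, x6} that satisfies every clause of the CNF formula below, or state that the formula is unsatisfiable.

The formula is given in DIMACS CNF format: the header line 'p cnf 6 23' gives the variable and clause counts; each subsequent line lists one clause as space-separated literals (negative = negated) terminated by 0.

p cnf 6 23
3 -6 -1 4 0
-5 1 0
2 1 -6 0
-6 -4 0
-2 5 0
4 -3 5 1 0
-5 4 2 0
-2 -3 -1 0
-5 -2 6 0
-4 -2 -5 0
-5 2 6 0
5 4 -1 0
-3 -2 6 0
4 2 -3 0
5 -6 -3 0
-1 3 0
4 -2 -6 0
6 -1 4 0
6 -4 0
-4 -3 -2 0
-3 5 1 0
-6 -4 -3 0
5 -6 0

Case x5 = False:
Unit clause (¬x2) forces x2 = False.
Unit clause (¬x6) forces x6 = False.
Unit clause (¬x4) forces x4 = False.
Unit clause (¬x1) forces x1 = False.
Unit clause (¬x3) forces x3 = False.
Every clause now holds.

x1: False,  x2: False,  x3: False,  x4: False,  x5: False,  x6: False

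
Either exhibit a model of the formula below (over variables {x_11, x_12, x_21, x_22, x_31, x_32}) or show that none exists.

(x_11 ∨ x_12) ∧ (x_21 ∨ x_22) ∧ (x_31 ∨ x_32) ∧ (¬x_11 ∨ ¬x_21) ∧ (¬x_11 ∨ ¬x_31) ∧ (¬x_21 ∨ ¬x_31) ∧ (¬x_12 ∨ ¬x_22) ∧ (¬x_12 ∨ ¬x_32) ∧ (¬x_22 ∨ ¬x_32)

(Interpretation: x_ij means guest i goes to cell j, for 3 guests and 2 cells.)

Case x_11 = True:
Unit clause (¬x_21) forces x_21 = False.
Unit clause (x_22) forces x_22 = True.
Unit clause (¬x_31) forces x_31 = False.
Unit clause (x_32) forces x_32 = True.
Now (¬x_32) is unsatisfied and unit — conflict.
Undo x_11 and try x_11 = False.
Unit clause (x_12) forces x_12 = True.
Unit clause (¬x_22) forces x_22 = False.
Unit clause (x_21) forces x_21 = True.
Unit clause (¬x_31) forces x_31 = False.
Unit clause (x_32) forces x_32 = True.
Now (¬x_32) is unsatisfied and unit — conflict.
Both values of x_11 lead to a conflict.

UNSATISFIABLE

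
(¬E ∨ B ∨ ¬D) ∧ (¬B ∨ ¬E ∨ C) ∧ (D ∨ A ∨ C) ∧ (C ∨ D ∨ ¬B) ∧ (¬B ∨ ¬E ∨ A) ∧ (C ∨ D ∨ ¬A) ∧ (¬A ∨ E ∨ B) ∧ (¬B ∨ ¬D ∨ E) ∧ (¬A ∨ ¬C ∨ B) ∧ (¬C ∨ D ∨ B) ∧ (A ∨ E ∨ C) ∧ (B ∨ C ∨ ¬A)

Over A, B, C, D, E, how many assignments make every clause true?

5

There are 2^5 = 32 truth assignments over (A, B, C, D, E).
Split on C. With C = True, the clauses containing C are satisfied and ¬C drops from the rest; 5 of the 2^4 = 16 assignments to the other variables satisfy what remains.
With C = False, by the same count on the reduced clause set, 0 assignments work.
Total: 5 + 0 = 5.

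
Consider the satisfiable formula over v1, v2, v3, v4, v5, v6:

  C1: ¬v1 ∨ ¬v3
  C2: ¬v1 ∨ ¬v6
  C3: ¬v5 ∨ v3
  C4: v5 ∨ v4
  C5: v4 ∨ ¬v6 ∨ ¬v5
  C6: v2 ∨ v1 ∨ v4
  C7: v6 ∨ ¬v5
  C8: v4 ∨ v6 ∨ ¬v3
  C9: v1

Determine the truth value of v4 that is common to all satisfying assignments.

True

Suppose v4 = False.
Unit clause (v5) forces v5 = True.
Unit clause (v3) forces v3 = True.
Unit clause (¬v1) forces v1 = False.
That conflicts with the unit clause (v1).
So every satisfying assignment has v4 = True.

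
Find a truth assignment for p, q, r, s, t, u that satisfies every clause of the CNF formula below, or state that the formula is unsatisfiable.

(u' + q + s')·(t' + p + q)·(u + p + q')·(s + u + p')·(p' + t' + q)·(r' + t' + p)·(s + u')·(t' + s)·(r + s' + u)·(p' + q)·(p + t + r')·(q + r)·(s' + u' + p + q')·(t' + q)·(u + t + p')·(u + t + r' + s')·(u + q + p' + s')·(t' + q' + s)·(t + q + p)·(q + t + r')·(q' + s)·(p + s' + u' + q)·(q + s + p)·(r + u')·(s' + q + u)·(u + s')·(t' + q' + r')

Suppose s = 1.
The clause (u) is unit, so u = 1.
The clause (q) is unit, so q = 1.
The clause (p) is unit, so p = 1.
The clause (r) is unit, so r = 1.
The clause (t') is unit, so t = 0.
Every clause now holds.

p: 1,  q: 1,  r: 1,  s: 1,  t: 0,  u: 1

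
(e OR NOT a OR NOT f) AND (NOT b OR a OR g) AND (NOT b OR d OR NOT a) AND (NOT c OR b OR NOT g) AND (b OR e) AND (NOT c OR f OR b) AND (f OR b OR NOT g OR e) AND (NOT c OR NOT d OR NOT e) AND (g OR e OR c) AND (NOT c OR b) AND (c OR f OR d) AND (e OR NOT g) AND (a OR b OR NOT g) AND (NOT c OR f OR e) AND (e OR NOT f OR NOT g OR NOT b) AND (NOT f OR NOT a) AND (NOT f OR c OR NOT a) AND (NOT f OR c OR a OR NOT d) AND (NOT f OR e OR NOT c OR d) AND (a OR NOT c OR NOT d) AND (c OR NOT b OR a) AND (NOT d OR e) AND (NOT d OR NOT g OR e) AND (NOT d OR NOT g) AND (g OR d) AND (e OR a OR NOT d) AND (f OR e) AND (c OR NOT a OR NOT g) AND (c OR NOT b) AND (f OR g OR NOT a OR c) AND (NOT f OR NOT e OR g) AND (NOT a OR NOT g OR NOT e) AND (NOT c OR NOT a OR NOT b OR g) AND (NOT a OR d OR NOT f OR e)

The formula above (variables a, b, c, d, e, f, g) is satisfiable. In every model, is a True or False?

Suppose a = true.
(NOT f) alone gives f = false.
(e) alone gives e = true.
(NOT g) alone gives g = false.
(d) alone gives d = true.
(NOT c) alone gives c = false.
But (c) is also a unit clause — contradiction.
So every satisfying assignment has a = False.

False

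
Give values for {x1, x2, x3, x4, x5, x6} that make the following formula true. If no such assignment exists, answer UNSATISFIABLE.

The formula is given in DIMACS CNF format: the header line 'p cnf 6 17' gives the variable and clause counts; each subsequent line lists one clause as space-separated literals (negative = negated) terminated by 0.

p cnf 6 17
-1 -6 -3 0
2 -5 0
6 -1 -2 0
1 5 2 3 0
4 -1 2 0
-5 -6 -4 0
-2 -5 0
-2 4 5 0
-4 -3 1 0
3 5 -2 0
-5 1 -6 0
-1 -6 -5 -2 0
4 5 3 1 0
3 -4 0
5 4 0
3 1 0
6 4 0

Try x2 = False.
(¬x5) alone gives x5 = False.
(x4) alone gives x4 = True.
(x3) alone gives x3 = True.
(x1) alone gives x1 = True.
(¬x6) alone gives x6 = False.
Every clause now holds.

x1: True,  x2: False,  x3: True,  x4: True,  x5: False,  x6: False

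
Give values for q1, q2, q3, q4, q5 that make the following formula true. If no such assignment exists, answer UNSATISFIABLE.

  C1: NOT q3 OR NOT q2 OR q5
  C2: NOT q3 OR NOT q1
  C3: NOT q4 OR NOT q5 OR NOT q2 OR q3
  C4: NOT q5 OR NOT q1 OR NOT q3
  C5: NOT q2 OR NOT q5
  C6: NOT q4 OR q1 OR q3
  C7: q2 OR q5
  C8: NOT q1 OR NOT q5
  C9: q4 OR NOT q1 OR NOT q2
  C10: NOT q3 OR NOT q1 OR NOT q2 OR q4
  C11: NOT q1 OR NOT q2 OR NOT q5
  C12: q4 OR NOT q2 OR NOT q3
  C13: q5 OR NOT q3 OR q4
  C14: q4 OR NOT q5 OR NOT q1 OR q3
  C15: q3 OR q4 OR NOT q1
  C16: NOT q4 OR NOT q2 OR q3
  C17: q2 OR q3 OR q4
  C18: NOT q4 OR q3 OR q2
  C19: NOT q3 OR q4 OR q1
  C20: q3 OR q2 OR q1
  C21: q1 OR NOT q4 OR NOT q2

Try q3 = true.
Unit clause (NOT q1) forces q1 = false.
Unit clause (q4) forces q4 = true.
Unit clause (NOT q2) forces q2 = false.
Unit clause (q5) forces q5 = true.
Every clause now holds.

q1=false, q2=false, q3=true, q4=true, q5=true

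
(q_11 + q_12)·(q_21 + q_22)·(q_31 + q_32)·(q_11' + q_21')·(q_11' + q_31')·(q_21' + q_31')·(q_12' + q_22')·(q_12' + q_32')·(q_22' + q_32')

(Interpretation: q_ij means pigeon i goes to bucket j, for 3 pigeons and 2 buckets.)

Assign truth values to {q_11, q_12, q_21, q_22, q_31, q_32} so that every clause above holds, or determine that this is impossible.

UNSATISFIABLE

Branch on q_11: set q_11 = 1.
The clause (q_21') is unit, so q_21 = 0.
The clause (q_22) is unit, so q_22 = 1.
The clause (q_31') is unit, so q_31 = 0.
The clause (q_32) is unit, so q_32 = 1.
But (q_32') is also a unit clause — contradiction.
Undo q_11 and try q_11 = 0.
The clause (q_12) is unit, so q_12 = 1.
The clause (q_22') is unit, so q_22 = 0.
The clause (q_21) is unit, so q_21 = 1.
The clause (q_31') is unit, so q_31 = 0.
The clause (q_32) is unit, so q_32 = 1.
But (q_32') is also a unit clause — contradiction.
Neither q_11 = 1 nor q_11 = 0 works.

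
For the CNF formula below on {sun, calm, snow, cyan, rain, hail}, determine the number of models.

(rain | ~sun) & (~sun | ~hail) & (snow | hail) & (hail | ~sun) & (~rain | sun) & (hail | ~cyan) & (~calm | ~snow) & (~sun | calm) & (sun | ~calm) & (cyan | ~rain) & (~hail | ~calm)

There are 2^6 = 64 truth assignments over (sun, calm, snow, cyan, rain, hail).
Split on sun. With sun = 1, the clauses containing sun are satisfied and ~sun drops from the rest; 0 of the 2^5 = 32 assignments to the other variables satisfy what remains.
With sun = 0, by the same count on the reduced clause set, 5 assignments work.
(One model: sun=F, calm=F, snow=F, cyan=F, rain=F, hail=T.)
Total: 0 + 5 = 5.

5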